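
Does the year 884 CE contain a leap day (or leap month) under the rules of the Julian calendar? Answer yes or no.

884 mod 4 = 0, so it is a leap year in the Julian calendar.

yes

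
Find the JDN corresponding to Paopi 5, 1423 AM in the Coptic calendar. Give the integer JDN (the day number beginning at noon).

Equivalently 13 October 1706 (Gregorian).
JDN 2299161 is 15 October 1582 CE (Gregorian); the target day is +45288 days from there, so JDN = 2344449.

2344449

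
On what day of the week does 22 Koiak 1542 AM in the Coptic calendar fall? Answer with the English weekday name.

Friday

Equivalently 30 December 1825 Gregorian, JDN 2387991.
Since JDN mod 7 = 4 (0 = Monday), the day is Friday.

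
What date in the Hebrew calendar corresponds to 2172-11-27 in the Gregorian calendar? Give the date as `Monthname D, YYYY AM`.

Kislev 11, 5933 AM

Julian Day Number of the source date = 2514698.
Converting JDN 2514698 to the Hebrew calendar gives 11 Kislev 5933 AM.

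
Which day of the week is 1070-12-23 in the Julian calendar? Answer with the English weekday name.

Thursday

In the proleptic Gregorian calendar this is 29 December 1070 (JDN 2112232).
2112232 ≡ 3 (mod 7); counting from Monday = 0 gives Thursday.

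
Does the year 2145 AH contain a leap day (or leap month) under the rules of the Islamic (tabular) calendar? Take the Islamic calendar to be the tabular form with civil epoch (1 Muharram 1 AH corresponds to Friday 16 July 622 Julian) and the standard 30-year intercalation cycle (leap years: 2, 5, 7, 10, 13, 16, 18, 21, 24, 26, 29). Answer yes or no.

no

Year 2145 AH is year 15 of its 30-year cycle; leap positions are 2, 5, 7, 10, 13, 16, 18, 21, 24, 26, 29, so it is a common year (354 days).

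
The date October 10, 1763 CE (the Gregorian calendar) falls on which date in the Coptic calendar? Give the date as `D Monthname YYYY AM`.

Both dates share Julian Day Number 2365265; in the Coptic calendar that is 1 Paopi 1480 AM.

1 Paopi 1480 AM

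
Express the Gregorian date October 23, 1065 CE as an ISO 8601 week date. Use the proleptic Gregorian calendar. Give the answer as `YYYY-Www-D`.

The weekday is Monday (ISO weekday 1).
That Monday belongs to ISO week 43 of ISO year 1065.

1065-W43-1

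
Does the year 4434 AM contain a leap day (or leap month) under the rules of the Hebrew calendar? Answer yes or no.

no

Hebrew year 4434 is year 7 of its 19-year Metonic cycle; leap years are at positions 3, 6, 8, 11, 14, 17, 19, so it is a common year (12 months).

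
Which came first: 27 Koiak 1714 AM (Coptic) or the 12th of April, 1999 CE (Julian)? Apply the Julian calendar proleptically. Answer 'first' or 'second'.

first

First date → JDN 2450819; second date → JDN 2451294.
JDN 2450819 < JDN 2451294, so the first date is earlier.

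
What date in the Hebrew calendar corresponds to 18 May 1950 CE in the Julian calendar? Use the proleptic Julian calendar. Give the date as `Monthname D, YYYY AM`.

The source date corresponds to 31 May 1950 in the Gregorian calendar (JDN 2433433).
That day falls on 15 Sivan 5710 AM in the Hebrew calendar.

Sivan 15, 5710 AM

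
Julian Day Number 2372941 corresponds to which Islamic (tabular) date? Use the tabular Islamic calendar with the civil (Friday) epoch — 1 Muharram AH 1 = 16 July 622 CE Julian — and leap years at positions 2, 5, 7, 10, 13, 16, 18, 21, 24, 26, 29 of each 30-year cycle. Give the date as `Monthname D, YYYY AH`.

The Gregorian equivalent of JDN 2372941 is 15 October 1784.
In the tabular Islamic calendar that day is Dhu al-Qa'dah 30, 1198 AH.

Dhu al-Qa'dah 30, 1198 AH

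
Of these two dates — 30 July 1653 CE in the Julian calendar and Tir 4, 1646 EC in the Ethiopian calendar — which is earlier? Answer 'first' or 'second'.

Converting both to JDN: 2325027 vs 2325180; the smaller is the first.

first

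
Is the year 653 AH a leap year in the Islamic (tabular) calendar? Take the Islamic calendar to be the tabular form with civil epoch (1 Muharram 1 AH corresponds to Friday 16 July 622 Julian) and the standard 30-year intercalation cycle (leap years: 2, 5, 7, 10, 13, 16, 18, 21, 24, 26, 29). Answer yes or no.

Year 653 AH is year 23 of its 30-year cycle; leap positions are 2, 5, 7, 10, 13, 16, 18, 21, 24, 26, 29, so it is a common year (354 days).

no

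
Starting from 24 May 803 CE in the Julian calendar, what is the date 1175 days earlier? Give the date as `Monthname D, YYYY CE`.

JDN of 24 May 803 CE = 2014497.
2014497 − 1175 = 2013322.
JDN 2013322 in the Julian calendar is March 5, 800 CE.

March 5, 800 CE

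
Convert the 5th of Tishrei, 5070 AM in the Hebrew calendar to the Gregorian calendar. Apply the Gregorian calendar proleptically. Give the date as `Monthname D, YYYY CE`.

September 18, 1309 CE

Julian Day Number of the source date = 2199423.
Converting JDN 2199423 to the Gregorian calendar gives 18 September 1309 CE.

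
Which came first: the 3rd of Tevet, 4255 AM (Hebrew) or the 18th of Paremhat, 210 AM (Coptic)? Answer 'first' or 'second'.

second

The two dates have Julian Day Numbers 1901843 and 1901564 respectively.
Since 1901564 < 1901843, the second date comes first.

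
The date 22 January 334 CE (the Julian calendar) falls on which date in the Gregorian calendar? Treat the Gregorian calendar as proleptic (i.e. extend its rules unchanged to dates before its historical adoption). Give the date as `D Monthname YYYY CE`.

At this point the Julian calendar is 1 day behind the Gregorian.
22 January 334 Julian + 1 day → 23 January 334 Gregorian.

23 January 334 CE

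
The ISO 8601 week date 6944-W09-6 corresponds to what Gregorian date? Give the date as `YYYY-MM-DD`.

6944-02-29

ISO week 1 of 6944 is the week containing the first Thursday of 6944.
Week 9, day 6 (Saturday) lands on 6944-02-29.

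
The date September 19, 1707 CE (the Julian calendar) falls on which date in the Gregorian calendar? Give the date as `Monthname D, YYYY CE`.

At this point the Julian calendar is 11 days behind the Gregorian.
19 September 1707 Julian + 11 days → 30 September 1707 Gregorian.

September 30, 1707 CE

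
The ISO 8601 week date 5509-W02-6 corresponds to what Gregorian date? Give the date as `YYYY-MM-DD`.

5509-01-16

ISO week 1 of 5509 is the week containing the first Thursday of 5509.
Week 2, day 6 (Saturday) lands on 5509-01-16.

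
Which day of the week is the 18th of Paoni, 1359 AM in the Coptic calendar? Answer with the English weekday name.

In the Gregorian calendar this is 22 June 1643 (JDN 2321326).
Since JDN mod 7 = 0 (0 = Monday), the day is Monday.

Monday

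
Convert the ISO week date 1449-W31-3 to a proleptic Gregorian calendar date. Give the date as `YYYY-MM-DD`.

1449-08-01

ISO week 1 of 1449 is the week containing the first Thursday of 1449.
Week 31, day 3 (Wednesday) lands on 1449-08-01.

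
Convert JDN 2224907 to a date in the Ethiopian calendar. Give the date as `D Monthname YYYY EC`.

25 Sene 1371 EC

The proleptic Gregorian equivalent of JDN 2224907 is 27 June 1379.
In the Ethiopian calendar that day is 25 Sene 1371 EC.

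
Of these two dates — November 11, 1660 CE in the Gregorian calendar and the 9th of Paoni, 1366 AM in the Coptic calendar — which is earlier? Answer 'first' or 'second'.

First date → JDN 2327678; second date → JDN 2323874.
JDN 2323874 < JDN 2327678, so the second date is earlier.

second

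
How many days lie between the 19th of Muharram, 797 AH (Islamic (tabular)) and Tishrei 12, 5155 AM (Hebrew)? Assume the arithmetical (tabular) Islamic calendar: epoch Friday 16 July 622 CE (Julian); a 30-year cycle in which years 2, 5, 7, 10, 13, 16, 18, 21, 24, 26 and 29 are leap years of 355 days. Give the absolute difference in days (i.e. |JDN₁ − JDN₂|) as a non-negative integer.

68

First date → JDN 2230534; second date → JDN 2230466.
The interval is |2230534 − 2230466| = 68 days.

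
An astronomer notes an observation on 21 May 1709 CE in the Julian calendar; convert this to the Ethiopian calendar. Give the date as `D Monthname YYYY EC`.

26 Ginbot 1701 EC

Julian Day Number of the source date = 2345411.
Converting JDN 2345411 to the Ethiopian calendar gives 26 Ginbot 1701 EC.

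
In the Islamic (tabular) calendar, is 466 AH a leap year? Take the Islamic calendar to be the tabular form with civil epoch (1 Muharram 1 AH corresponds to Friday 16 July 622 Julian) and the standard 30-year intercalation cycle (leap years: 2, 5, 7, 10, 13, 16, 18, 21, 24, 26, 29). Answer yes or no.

Year 466 AH is year 16 of its 30-year cycle; leap positions are 2, 5, 7, 10, 13, 16, 18, 21, 24, 26, 29, so it is a leap year (355 days).

yes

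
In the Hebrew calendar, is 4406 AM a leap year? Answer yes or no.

yes

Hebrew year 4406 is year 17 of its 19-year Metonic cycle; leap years are at positions 3, 6, 8, 11, 14, 17, 19, so it is a leap year (13 months).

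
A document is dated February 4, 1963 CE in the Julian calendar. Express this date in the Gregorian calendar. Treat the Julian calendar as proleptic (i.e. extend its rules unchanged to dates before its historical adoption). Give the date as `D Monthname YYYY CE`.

For dates in this range the Gregorian date is 13 days ahead of the Julian.
4 February 1963 Julian + 13 days → 17 February 1963 Gregorian.

17 February 1963 CE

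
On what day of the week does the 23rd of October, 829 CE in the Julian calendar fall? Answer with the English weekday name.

Equivalently 27 October 829 Gregorian, JDN 2024146.
Since JDN mod 7 = 5 (0 = Monday), the day is Saturday.

Saturday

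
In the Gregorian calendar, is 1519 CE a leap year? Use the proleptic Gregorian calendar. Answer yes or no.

no

1519 is not divisible by 4, so it is a common year.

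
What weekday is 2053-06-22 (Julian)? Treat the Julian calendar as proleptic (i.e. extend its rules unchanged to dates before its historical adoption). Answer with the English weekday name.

Equivalently 5 July 2053 Gregorian, JDN 2471089.
JDN 2471089 mod 7 = 5, and JDN 0 was a Monday, so this is a Saturday.

Saturday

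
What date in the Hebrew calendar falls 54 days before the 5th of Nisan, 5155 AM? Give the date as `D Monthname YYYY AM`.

10 Adar I 5155 AM

JDN of the 5th of Nisan, 5155 AM = 2230667.
2230667 − 54 = 2230613.
JDN 2230613 in the Hebrew calendar is 10 Adar I 5155 AM.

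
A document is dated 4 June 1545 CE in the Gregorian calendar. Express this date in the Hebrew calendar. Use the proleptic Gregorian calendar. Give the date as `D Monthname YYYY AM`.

14 Sivan 5305 AM

Julian Day Number of the source date = 2285514.
Converting JDN 2285514 to the Hebrew calendar gives 14 Sivan 5305 AM.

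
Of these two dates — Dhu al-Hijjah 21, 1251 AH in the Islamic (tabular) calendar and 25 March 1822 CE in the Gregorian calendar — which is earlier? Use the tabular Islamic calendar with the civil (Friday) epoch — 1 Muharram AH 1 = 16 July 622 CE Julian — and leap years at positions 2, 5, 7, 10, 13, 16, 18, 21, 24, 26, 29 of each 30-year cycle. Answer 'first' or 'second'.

The two dates have Julian Day Numbers 2391743 and 2386615 respectively.
Since 2386615 < 2391743, the second date comes first.

second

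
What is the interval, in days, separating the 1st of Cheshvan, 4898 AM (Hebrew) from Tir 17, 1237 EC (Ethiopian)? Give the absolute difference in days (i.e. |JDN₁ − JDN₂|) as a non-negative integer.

39168

First date → JDN 2136638; second date → JDN 2175806.
The interval is |2136638 − 2175806| = 39168 days.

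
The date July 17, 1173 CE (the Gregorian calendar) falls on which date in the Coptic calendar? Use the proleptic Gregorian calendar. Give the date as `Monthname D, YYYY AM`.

Epip 16, 889 AM

Both dates share Julian Day Number 2149687; in the Coptic calendar that is 16 Epip 889 AM.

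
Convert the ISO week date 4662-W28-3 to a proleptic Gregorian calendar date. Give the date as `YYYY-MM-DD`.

4662-07-09

ISO week 1 of 4662 is the week containing the first Thursday of 4662.
Week 28, day 3 (Wednesday) lands on 4662-07-09.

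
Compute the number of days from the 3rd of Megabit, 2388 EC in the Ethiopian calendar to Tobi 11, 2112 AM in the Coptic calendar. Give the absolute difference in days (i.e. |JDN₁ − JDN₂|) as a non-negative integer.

52

First date → JDN 2596255; second date → JDN 2596203.
The interval is |2596255 − 2596203| = 52 days.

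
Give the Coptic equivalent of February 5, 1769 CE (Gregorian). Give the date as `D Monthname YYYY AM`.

Both dates share Julian Day Number 2367210; in the Coptic calendar that is 30 Tobi 1485 AM.

30 Tobi 1485 AM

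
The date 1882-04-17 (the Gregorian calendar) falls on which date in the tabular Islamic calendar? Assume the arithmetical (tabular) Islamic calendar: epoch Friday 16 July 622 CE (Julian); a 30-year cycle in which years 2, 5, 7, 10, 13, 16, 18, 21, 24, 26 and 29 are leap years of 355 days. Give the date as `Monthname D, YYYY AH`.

Julian Day Number of the source date = 2408553.
Converting JDN 2408553 to the tabular Islamic calendar gives 28 Jumada al-Awwal 1299 AH.

Jumada al-Awwal 28, 1299 AH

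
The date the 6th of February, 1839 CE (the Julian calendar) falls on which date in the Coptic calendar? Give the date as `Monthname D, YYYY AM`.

Both dates share Julian Day Number 2392789; in the Coptic calendar that is 12 Meshir 1555 AM.

Meshir 12, 1555 AM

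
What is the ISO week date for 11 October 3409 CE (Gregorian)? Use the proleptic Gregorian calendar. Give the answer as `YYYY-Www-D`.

3409-W41-3

The weekday is Wednesday (ISO weekday 3).
That Wednesday belongs to ISO week 41 of ISO year 3409.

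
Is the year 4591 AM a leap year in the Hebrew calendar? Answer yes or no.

Hebrew year 4591 is year 12 of its 19-year Metonic cycle; leap years are at positions 3, 6, 8, 11, 14, 17, 19, so it is a common year (12 months).

no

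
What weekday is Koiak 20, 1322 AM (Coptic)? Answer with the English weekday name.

Monday

In the Gregorian calendar this is 26 December 1605 (JDN 2307634).
2307634 ≡ 0 (mod 7); counting from Monday = 0 gives Monday.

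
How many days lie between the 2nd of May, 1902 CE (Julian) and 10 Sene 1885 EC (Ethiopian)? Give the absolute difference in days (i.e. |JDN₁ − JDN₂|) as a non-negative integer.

First date → JDN 2415885; second date → JDN 2412631.
The interval is |2415885 − 2412631| = 3254 days.

3254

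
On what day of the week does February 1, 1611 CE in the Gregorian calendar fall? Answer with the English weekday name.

Since JDN mod 7 = 1 (0 = Monday), the day is Tuesday.

Tuesday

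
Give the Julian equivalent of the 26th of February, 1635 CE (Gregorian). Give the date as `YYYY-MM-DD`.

1635-02-16

The Julian–Gregorian offset here is 10 days (Julian trailing).
26 February 1635 Gregorian − 10 days → 16 February 1635 Julian.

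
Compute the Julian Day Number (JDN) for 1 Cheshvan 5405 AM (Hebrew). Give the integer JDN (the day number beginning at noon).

2321823

Equivalently 31 October 1644 (Gregorian).
JDN 2400001 is 17 November 1858 CE (Gregorian), MJD 0; the target day is −78178 days from there, so JDN = 2321823.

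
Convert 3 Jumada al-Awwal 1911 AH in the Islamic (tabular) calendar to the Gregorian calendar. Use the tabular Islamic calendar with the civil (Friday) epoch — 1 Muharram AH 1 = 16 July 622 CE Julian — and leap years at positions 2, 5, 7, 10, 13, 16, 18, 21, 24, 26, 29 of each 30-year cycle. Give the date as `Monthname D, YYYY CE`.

December 31, 2475 CE

Julian Day Number of the source date = 2625400.
Converting JDN 2625400 to the Gregorian calendar gives 31 December 2475 CE.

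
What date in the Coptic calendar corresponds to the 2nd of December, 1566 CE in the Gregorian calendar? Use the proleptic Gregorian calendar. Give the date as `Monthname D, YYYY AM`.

Julian Day Number of the source date = 2293365.
Converting JDN 2293365 to the Coptic calendar gives 26 Hathor 1283 AM.

Hathor 26, 1283 AM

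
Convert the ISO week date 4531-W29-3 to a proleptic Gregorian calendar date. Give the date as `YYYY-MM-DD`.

ISO week 1 of 4531 is the week containing the first Thursday of 4531.
Week 29, day 3 (Wednesday) lands on 4531-07-18.

4531-07-18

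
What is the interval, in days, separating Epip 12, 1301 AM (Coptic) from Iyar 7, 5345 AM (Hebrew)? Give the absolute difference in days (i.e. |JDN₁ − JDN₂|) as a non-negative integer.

First date → JDN 2300166; second date → JDN 2300095.
The interval is |2300166 − 2300095| = 71 days.

71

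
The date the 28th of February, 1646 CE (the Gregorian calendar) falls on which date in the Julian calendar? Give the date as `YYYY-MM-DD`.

1646-02-18

At this point the Julian calendar is 10 days behind the Gregorian.
28 February 1646 Gregorian − 10 days → 18 February 1646 Julian.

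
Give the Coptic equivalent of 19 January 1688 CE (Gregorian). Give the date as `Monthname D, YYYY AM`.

Julian Day Number of the source date = 2337608.
Converting JDN 2337608 to the Coptic calendar gives 13 Tobi 1404 AM.

Tobi 13, 1404 AM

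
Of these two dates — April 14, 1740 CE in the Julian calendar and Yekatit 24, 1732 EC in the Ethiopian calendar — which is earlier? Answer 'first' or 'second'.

The two dates have Julian Day Numbers 2356697 and 2356642 respectively.
Since 2356642 < 2356697, the second date comes first.

second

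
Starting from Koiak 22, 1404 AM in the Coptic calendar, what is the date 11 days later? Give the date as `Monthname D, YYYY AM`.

Tobi 3, 1404 AM

JDN of Koiak 22, 1404 AM = 2337587.
2337587 + 11 = 2337598.
JDN 2337598 in the Coptic calendar is Tobi 3, 1404 AM.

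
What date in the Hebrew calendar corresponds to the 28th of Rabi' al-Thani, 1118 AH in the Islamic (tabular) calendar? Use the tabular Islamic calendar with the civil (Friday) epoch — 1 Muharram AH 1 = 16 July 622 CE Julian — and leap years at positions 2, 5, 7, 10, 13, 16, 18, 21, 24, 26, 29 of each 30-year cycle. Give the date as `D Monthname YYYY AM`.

The source date corresponds to 9 August 1706 in the Gregorian calendar (JDN 2344384).
That day falls on 29 Av 5466 AM in the Hebrew calendar.

29 Av 5466 AM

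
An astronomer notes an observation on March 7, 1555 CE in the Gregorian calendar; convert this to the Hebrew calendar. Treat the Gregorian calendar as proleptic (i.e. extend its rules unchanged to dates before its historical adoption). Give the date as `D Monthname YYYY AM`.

4 Adar II 5315 AM

Both dates share Julian Day Number 2289077; in the Hebrew calendar that is 4 Adar II 5315 AM.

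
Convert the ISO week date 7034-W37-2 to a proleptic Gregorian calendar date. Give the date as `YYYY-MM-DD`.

7034-09-09

ISO week 1 of 7034 is the week containing the first Thursday of 7034.
Week 37, day 2 (Tuesday) lands on 7034-09-09.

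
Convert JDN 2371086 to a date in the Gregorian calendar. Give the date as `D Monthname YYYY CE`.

17 September 1779 CE

JDN 2451545 is 1 Jan 2000; 2371086 is −80459 days from there.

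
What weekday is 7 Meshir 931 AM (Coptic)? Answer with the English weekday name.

Sunday

Equivalently 8 February 1215 Gregorian, JDN 2164868.
2164868 ≡ 6 (mod 7); counting from Monday = 0 gives Sunday.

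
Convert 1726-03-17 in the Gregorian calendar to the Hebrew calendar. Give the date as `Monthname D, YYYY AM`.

Adar II 14, 5486 AM

Julian Day Number of the source date = 2351544.
Converting JDN 2351544 to the Hebrew calendar gives 14 Adar II 5486 AM.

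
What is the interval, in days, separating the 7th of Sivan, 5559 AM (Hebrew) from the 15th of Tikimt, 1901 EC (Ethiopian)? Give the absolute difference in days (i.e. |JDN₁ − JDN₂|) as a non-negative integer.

First date → JDN 2378292; second date → JDN 2418240.
The interval is |2378292 − 2418240| = 39948 days.

39948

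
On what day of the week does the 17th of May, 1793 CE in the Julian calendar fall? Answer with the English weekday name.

Tuesday

Equivalently 28 May 1793 Gregorian, JDN 2376088.
Since JDN mod 7 = 1 (0 = Monday), the day is Tuesday.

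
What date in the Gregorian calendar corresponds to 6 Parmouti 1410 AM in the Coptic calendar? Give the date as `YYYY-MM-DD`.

1694-04-11

Julian Day Number of the source date = 2339882.
Converting JDN 2339882 to the Gregorian calendar gives 11 April 1694 CE.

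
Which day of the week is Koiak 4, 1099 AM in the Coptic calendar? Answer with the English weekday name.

Sunday

This is JDN 2226167 (8 December 1382 Gregorian).
2226167 ≡ 6 (mod 7); counting from Monday = 0 gives Sunday.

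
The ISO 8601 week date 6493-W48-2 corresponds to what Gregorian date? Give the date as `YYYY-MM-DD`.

ISO week 1 of 6493 is the week containing the first Thursday of 6493.
Week 48, day 2 (Tuesday) lands on 6493-11-24.

6493-11-24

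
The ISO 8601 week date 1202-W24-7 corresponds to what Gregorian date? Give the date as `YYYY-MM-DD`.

ISO week 1 of 1202 is the week containing the first Thursday of 1202.
Week 24, day 7 (Sunday) lands on 1202-06-16.

1202-06-16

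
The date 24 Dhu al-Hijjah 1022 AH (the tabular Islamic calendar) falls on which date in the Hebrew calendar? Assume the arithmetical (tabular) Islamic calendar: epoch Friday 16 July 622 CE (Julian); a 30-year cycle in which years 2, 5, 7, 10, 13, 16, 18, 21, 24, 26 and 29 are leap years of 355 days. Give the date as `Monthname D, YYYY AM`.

Shevat 25, 5374 AM

Both dates share Julian Day Number 2310596; in the Hebrew calendar that is 25 Shevat 5374 AM.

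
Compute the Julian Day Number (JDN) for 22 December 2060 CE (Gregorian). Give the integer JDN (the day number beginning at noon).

JDN 2400001 is 17 November 1858 CE (Gregorian), MJD 0; the target day is +73815 days from there, so JDN = 2473816.

2473816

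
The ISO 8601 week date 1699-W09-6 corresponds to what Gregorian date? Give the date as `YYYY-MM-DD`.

ISO week 1 of 1699 is the week containing the first Thursday of 1699.
Week 9, day 6 (Saturday) lands on 1699-02-28.

1699-02-28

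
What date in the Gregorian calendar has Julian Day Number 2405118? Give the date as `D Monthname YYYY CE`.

20 November 1872 CE

Counting from JDN 2299161 = 15 Oct 1582 gives an offset of 105957 days.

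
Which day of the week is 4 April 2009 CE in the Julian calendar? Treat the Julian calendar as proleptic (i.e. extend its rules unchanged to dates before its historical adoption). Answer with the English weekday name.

Friday

This is JDN 2454939 (17 April 2009 Gregorian).
2454939 ≡ 4 (mod 7); counting from Monday = 0 gives Friday.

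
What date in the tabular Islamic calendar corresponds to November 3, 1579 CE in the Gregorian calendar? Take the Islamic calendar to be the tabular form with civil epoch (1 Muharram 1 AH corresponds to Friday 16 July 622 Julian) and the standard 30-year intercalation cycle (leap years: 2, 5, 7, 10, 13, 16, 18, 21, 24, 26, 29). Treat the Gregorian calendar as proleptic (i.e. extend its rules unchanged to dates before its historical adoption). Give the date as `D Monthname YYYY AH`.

3 Ramadan 987 AH

Julian Day Number of the source date = 2298084.
Converting JDN 2298084 to the tabular Islamic calendar gives 3 Ramadan 987 AH.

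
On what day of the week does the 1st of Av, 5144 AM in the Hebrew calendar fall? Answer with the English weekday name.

Wednesday

In the proleptic Gregorian calendar this is 28 July 1384 (JDN 2226765).
JDN 2226765 mod 7 = 2, and JDN 0 was a Monday, so this is a Wednesday.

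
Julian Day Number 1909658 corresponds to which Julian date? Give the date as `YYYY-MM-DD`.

The proleptic Gregorian equivalent of JDN 1909658 is 13 May 516.
In the Julian calendar that day is 0516-05-11.

0516-05-11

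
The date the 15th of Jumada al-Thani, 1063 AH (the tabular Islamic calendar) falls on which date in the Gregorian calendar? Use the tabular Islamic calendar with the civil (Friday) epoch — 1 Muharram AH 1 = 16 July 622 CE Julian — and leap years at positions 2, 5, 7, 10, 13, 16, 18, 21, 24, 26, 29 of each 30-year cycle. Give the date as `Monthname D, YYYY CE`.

May 13, 1653 CE

Julian Day Number of the source date = 2324939.
Converting JDN 2324939 to the Gregorian calendar gives 13 May 1653 CE.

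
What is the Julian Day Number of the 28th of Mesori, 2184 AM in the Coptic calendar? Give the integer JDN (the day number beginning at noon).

2622728

In the Gregorian calendar the same day is 6 September 2468.
JDN 2299161 is 15 October 1582 CE (Gregorian); the target day is +323567 days from there, so JDN = 2622728.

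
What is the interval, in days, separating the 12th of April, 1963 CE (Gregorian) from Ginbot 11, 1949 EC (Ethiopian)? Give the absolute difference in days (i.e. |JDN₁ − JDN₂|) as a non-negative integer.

2154

First date → JDN 2438132; second date → JDN 2435978.
The interval is |2438132 − 2435978| = 2154 days.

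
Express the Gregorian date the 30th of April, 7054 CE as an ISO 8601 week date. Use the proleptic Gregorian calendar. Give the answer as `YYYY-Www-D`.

The weekday is Sunday (ISO weekday 7).
That Sunday belongs to ISO week 17 of ISO year 7054.

7054-W17-7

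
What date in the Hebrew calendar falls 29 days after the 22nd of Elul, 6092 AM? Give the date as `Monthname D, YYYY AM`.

Tishrei 22, 6093 AM

JDN of the 22nd of Elul, 6092 AM = 2573062.
2573062 + 29 = 2573091.
JDN 2573091 in the Hebrew calendar is Tishrei 22, 6093 AM.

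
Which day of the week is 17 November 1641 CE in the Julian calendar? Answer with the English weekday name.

This is JDN 2320754 (27 November 1641 Gregorian).
2320754 ≡ 2 (mod 7); counting from Monday = 0 gives Wednesday.

Wednesday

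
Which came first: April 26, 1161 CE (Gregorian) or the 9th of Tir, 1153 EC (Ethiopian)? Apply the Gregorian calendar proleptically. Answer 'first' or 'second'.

The two dates have Julian Day Numbers 2145222 and 2145117 respectively.
Since 2145117 < 2145222, the second date comes first.

second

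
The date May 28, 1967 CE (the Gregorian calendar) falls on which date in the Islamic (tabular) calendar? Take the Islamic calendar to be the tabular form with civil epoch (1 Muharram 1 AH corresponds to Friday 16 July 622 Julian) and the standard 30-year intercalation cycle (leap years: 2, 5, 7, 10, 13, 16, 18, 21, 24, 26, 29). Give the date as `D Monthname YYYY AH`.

18 Safar 1387 AH

Julian Day Number of the source date = 2439639.
Converting JDN 2439639 to the tabular Islamic calendar gives 18 Safar 1387 AH.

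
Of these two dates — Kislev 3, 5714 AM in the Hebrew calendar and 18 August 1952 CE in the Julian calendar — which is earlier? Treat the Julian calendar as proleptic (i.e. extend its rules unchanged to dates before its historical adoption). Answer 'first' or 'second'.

Converting both to JDN: 2434692 vs 2434256; the smaller is the second.

second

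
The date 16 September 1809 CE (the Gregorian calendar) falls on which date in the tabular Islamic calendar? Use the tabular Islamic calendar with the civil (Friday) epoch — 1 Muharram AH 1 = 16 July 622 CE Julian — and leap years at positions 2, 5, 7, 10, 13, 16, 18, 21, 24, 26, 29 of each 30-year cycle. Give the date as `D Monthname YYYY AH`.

Julian Day Number of the source date = 2382042.
Converting JDN 2382042 to the tabular Islamic calendar gives 6 Sha'ban 1224 AH.

6 Sha'ban 1224 AH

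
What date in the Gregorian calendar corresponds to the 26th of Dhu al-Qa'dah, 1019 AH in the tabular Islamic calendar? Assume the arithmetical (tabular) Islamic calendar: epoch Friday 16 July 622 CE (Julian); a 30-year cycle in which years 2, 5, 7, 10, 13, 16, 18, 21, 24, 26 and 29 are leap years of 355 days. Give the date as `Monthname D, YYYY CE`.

February 9, 1611 CE

Julian Day Number of the source date = 2309505.
Converting JDN 2309505 to the Gregorian calendar gives 9 February 1611 CE.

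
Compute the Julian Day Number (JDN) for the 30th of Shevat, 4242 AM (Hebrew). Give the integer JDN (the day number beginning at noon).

1897143

Equivalently 5 February 482 (proleptic Gregorian).
JDN 2451545 is 1 January 2000 CE (Gregorian); the target day is −554402 days from there, so JDN = 1897143.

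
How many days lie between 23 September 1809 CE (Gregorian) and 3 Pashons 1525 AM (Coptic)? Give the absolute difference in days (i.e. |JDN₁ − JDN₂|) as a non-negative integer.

136

First date → JDN 2382049; second date → JDN 2381913.
The interval is |2382049 − 2381913| = 136 days.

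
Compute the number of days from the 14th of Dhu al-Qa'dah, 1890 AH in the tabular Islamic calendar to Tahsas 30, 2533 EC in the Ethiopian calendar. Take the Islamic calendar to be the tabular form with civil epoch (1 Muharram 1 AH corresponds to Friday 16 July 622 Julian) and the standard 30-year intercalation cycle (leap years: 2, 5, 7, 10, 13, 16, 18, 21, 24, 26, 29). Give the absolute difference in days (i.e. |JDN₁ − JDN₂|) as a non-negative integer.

First date → JDN 2618147; second date → JDN 2649153.
The interval is |2618147 − 2649153| = 31006 days.

31006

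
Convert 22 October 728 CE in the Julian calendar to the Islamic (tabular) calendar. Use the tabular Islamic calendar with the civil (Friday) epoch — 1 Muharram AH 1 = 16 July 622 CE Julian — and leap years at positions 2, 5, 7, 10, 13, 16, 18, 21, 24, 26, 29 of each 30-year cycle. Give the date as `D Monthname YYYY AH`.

13 Rajab 110 AH

Julian Day Number of the source date = 1987255.
Converting JDN 1987255 to the tabular Islamic calendar gives 13 Rajab 110 AH.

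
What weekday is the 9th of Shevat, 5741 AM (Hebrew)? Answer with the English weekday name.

In the Gregorian calendar this is 14 January 1981 (JDN 2444619).
2444619 ≡ 2 (mod 7); counting from Monday = 0 gives Wednesday.

Wednesday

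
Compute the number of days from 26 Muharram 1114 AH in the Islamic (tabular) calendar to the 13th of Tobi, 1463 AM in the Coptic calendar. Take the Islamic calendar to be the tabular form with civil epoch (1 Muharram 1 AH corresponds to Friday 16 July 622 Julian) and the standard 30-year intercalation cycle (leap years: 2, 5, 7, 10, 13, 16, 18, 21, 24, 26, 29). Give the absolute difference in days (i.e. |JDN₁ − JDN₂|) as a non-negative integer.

16282

First date → JDN 2342875; second date → JDN 2359157.
The interval is |2342875 − 2359157| = 16282 days.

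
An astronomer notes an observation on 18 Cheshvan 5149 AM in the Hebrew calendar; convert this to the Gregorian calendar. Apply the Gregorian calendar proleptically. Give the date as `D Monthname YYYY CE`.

28 October 1388 CE

Julian Day Number of the source date = 2228318.
Converting JDN 2228318 to the Gregorian calendar gives 28 October 1388 CE.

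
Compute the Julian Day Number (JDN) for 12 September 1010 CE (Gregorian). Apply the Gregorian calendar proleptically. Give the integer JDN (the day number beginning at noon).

2090209

JDN 2299161 is 15 October 1582 CE (Gregorian); the target day is −208952 days from there, so JDN = 2090209.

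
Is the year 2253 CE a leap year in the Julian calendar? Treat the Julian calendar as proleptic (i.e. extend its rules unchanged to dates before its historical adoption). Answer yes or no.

2253 mod 4 = 1, so it is a common year in the Julian calendar.

no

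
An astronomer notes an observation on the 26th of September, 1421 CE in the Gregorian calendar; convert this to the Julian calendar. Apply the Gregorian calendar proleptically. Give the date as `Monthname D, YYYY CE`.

September 17, 1421 CE

At this point the Julian calendar is 9 days behind the Gregorian.
26 September 1421 Gregorian − 9 days → 17 September 1421 Julian.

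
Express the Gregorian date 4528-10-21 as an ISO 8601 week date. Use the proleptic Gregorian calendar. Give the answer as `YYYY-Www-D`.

The weekday is Thursday (ISO weekday 4).
That Thursday belongs to ISO week 43 of ISO year 4528.

4528-W43-4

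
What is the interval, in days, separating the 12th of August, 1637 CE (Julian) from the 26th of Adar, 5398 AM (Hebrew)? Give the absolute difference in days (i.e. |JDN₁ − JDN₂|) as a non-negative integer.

First date → JDN 2319196; second date → JDN 2319398.
The interval is |2319196 − 2319398| = 202 days.

202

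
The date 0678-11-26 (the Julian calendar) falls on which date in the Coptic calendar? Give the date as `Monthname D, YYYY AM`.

Julian Day Number of the source date = 1969027.
Converting JDN 1969027 to the Coptic calendar gives 30 Hathor 395 AM.

Hathor 30, 395 AM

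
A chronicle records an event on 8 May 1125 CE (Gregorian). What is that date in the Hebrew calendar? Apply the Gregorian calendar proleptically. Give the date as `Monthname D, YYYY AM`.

Both dates share Julian Day Number 2132085; in the Hebrew calendar that is 26 Iyar 4885 AM.

Iyar 26, 4885 AM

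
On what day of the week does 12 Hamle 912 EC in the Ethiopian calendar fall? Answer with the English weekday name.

This is JDN 2057275 (11 July 920 Gregorian).
JDN 2057275 mod 7 = 3, and JDN 0 was a Monday, so this is a Thursday.

Thursday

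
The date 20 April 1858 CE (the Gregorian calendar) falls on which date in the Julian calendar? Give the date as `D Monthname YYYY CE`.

8 April 1858 CE

For dates in this range the Gregorian date is 12 days ahead of the Julian.
20 April 1858 Gregorian − 12 days → 8 April 1858 Julian.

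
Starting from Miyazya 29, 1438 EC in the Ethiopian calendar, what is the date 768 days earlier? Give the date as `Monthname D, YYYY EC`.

Counting 768 days back from JDN 2249323 reaches JDN 2248555, which is Megabit 21, 1436 EC.

Megabit 21, 1436 EC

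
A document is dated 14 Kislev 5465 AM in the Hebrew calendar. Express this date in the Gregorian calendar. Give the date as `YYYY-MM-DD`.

Julian Day Number of the source date = 2343778.
Converting JDN 2343778 to the Gregorian calendar gives 11 December 1704 CE.

1704-12-11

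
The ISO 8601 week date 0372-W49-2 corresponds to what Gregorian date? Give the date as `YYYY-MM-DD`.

ISO week 1 of 372 is the week containing the first Thursday of 372.
Week 49, day 2 (Tuesday) lands on 0372-12-05.

0372-12-05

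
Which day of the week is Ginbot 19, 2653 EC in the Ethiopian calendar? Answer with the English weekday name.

In the Gregorian calendar this is 1 June 2661 (JDN 2693122).
Since JDN mod 7 = 5 (0 = Monday), the day is Saturday.

Saturday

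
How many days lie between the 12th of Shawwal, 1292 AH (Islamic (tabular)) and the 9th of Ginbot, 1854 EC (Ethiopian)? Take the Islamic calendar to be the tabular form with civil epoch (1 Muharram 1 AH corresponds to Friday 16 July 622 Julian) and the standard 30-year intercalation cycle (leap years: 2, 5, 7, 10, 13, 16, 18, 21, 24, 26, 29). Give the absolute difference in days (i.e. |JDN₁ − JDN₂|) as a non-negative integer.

JDN of the first date = 2406204.
JDN of the second date = 2401277.
|2401277 − 2406204| = 4927.

4927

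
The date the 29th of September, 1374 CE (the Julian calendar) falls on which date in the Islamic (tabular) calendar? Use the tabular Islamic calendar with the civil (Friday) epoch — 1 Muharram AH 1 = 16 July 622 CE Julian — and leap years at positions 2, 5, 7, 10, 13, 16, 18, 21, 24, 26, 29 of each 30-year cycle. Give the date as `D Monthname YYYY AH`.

21 Rabi' al-Thani 776 AH

The source date corresponds to 7 October 1374 in the proleptic Gregorian calendar (JDN 2223183).
That day falls on 21 Rabi' al-Thani 776 AH in the tabular Islamic calendar.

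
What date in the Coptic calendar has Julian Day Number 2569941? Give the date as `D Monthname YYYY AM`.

17 Meshir 2040 AM

The Gregorian equivalent of JDN 2569941 is 28 February 2324.
In the Coptic calendar that day is 17 Meshir 2040 AM.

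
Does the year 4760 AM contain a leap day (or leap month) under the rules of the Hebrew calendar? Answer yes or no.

no

Hebrew year 4760 is year 10 of its 19-year Metonic cycle; leap years are at positions 3, 6, 8, 11, 14, 17, 19, so it is a common year (12 months).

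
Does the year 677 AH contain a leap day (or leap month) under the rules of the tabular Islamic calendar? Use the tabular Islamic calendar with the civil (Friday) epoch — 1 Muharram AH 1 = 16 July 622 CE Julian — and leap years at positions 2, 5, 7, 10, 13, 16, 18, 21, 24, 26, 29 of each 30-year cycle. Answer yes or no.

Year 677 AH is year 17 of its 30-year cycle; leap positions are 2, 5, 7, 10, 13, 16, 18, 21, 24, 26, 29, so it is a common year (354 days).

no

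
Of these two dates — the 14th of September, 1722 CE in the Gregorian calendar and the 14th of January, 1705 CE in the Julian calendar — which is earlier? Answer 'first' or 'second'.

second

Converting both to JDN: 2350264 vs 2343823; the smaller is the second.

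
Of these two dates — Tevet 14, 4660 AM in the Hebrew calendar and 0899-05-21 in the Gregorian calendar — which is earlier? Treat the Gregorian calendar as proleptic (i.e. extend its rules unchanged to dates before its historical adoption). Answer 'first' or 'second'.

second

First date → JDN 2049771; second date → JDN 2049554.
JDN 2049554 < JDN 2049771, so the second date is earlier.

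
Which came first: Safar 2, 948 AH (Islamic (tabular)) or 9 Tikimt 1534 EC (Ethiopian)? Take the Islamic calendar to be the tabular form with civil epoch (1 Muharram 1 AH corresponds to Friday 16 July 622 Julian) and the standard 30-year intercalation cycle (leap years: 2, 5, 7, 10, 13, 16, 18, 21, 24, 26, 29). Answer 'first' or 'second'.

first

Converting both to JDN: 2284056 vs 2284187; the smaller is the first.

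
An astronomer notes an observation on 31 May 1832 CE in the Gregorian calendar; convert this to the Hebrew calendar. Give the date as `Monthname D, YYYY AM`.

Sivan 2, 5592 AM

Both dates share Julian Day Number 2390335; in the Hebrew calendar that is 2 Sivan 5592 AM.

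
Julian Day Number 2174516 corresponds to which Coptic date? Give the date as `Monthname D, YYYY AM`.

The proleptic Gregorian equivalent of JDN 2174516 is 9 July 1241.
In the Coptic calendar that day is Epip 8, 957 AM.

Epip 8, 957 AM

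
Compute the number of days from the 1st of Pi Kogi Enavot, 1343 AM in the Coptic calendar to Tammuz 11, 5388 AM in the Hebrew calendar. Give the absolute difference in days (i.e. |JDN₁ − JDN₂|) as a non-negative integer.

313

First date → JDN 2315555; second date → JDN 2315868.
The interval is |2315555 − 2315868| = 313 days.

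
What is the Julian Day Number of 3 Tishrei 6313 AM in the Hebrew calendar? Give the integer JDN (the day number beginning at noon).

2653425

In the Gregorian calendar the same day is 23 September 2552.
JDN 2299161 is 15 October 1582 CE (Gregorian); the target day is +354264 days from there, so JDN = 2653425.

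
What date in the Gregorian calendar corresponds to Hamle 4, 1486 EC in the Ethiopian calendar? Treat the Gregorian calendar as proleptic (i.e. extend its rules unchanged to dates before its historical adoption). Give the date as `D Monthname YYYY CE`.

Julian Day Number of the source date = 2266920.
Converting JDN 2266920 to the Gregorian calendar gives 7 July 1494 CE.

7 July 1494 CE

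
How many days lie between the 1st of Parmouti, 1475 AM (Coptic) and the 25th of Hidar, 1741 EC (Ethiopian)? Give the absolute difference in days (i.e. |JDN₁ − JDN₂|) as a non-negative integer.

JDN of the first date = 2363618.
JDN of the second date = 2359840.
|2359840 − 2363618| = 3778.

3778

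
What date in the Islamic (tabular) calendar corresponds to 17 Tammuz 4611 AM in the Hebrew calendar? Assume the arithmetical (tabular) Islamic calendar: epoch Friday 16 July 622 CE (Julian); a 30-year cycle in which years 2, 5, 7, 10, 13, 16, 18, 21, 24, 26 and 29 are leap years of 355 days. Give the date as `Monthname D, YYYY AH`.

Dhu al-Hijjah 16, 236 AH

The source date corresponds to 24 June 851 in the proleptic Gregorian calendar (JDN 2032056).
That day falls on 16 Dhu al-Hijjah 236 AH in the tabular Islamic calendar.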